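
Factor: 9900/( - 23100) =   -  3/7 = - 3^1*7^( - 1)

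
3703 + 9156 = 12859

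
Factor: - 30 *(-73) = 2190 = 2^1*3^1*5^1 * 73^1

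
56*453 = 25368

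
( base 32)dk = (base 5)3221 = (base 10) 436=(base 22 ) JI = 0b110110100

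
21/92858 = 21/92858 = 0.00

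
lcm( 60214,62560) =4817120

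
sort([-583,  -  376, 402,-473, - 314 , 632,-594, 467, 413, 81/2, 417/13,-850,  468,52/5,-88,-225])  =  [-850, -594,-583,  -  473,-376, - 314 ,-225,-88, 52/5,  417/13, 81/2,  402, 413, 467, 468,  632]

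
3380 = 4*845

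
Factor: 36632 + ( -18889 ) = 17743 = 11^1*1613^1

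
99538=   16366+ 83172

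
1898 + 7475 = 9373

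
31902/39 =818  =  818.00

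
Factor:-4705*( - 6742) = 31721110 = 2^1*5^1*941^1*3371^1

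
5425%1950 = 1525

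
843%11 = 7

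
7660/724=1915/181 = 10.58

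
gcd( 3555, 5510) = 5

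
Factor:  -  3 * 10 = -30 =-  2^1 * 3^1*5^1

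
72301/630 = 72301/630 = 114.76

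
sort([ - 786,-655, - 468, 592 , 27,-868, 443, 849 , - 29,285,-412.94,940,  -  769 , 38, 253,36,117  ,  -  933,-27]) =[-933, - 868, - 786 ,- 769, - 655, - 468,-412.94 , - 29, - 27, 27,36,  38, 117, 253,285,443, 592, 849,940]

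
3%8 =3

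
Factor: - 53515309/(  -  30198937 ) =653^1*2221^( - 1 )*13597^(  -  1 )*81953^1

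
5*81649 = 408245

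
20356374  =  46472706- 26116332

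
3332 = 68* 49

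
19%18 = 1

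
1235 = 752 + 483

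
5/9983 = 5/9983 = 0.00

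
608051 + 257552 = 865603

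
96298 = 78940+17358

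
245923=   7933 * 31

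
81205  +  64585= 145790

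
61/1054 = 61/1054 = 0.06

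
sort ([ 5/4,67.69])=[5/4, 67.69 ] 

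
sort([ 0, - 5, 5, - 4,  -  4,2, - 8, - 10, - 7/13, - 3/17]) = [ - 10, - 8, - 5, - 4,-4, - 7/13, - 3/17,0, 2, 5]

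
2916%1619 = 1297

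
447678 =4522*99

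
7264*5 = 36320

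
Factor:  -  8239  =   - 7^1*11^1*107^1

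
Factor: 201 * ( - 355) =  - 3^1*5^1*67^1* 71^1 = - 71355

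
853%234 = 151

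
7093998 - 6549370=544628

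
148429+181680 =330109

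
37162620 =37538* 990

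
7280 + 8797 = 16077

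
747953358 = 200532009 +547421349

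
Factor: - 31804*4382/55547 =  - 2^3*7^1 * 313^1*7951^1*55547^( -1 ) = - 139365128/55547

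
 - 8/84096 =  - 1/10512 = - 0.00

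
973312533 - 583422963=389889570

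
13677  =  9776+3901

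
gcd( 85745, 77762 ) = 1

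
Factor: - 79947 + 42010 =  - 37937  =  -59^1* 643^1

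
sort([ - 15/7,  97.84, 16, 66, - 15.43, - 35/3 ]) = [ - 15.43, - 35/3, - 15/7 , 16,66,97.84 ]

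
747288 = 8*93411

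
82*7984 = 654688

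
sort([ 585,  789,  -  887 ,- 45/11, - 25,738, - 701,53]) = [ - 887, - 701, - 25, - 45/11, 53,  585,  738 , 789]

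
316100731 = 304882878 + 11217853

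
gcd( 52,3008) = 4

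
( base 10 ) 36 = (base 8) 44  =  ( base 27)19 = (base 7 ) 51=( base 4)210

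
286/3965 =22/305 = 0.07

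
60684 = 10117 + 50567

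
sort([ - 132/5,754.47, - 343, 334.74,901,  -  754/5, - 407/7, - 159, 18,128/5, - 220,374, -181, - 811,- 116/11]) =[ - 811, - 343, - 220,- 181, -159, - 754/5, - 407/7, - 132/5, - 116/11,  18, 128/5, 334.74,  374,  754.47, 901 ]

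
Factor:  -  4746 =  - 2^1*3^1 *7^1 * 113^1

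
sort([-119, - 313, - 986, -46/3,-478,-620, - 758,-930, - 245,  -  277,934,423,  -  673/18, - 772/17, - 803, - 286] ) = [-986,-930,-803, - 758, -620,- 478, - 313, - 286, - 277,- 245,-119,  -  772/17,  -  673/18,-46/3, 423,934]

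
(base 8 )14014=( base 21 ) dk3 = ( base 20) F7G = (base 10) 6156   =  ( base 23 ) bef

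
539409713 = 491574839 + 47834874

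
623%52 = 51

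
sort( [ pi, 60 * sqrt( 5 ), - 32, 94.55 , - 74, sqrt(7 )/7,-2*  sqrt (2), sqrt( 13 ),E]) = [ - 74, - 32, - 2*sqrt( 2), sqrt(7)/7, E, pi,sqrt( 13), 94.55,  60 * sqrt( 5 ) ] 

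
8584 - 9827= - 1243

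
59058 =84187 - 25129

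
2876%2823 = 53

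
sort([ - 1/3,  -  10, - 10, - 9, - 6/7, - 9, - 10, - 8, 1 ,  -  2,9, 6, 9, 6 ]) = [ - 10,-10, - 10, - 9, - 9, - 8, - 2, - 6/7, - 1/3,1,6, 6,9,9 ]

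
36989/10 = 3698 + 9/10 = 3698.90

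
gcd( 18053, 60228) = 7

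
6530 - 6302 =228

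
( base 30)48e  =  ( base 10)3854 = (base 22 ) 7l4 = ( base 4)330032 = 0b111100001110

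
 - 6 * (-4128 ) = 24768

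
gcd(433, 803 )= 1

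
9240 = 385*24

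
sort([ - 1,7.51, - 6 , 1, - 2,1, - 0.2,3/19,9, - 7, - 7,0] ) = [ - 7, - 7,-6,- 2, - 1, - 0.2,0,3/19,1, 1,  7.51,  9 ]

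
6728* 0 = 0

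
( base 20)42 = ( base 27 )31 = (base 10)82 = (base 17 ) 4E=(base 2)1010010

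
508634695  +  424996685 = 933631380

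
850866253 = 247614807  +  603251446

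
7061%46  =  23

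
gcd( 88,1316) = 4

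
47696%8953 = 2931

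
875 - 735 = 140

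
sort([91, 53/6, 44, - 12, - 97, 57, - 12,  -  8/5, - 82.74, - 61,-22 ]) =[ - 97, - 82.74,  -  61,  -  22, - 12,  -  12,-8/5, 53/6 , 44, 57, 91 ] 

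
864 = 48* 18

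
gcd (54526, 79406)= 2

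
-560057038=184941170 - 744998208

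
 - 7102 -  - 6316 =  - 786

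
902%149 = 8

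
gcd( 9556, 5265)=1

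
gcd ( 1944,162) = 162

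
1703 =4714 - 3011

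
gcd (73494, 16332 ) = 8166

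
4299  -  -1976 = 6275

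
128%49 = 30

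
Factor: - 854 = - 2^1*7^1*61^1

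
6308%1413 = 656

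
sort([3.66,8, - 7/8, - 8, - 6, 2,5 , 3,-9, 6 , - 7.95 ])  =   [ - 9, - 8, - 7.95, - 6, - 7/8, 2, 3, 3.66, 5, 6, 8]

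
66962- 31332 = 35630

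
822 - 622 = 200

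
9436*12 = 113232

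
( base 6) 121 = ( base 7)100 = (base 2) 110001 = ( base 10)49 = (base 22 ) 25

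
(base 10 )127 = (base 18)71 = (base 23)5c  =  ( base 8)177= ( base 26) 4N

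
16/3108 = 4/777 = 0.01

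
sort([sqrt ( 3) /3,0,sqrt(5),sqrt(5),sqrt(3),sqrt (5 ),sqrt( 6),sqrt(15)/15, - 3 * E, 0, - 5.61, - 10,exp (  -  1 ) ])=[-10, - 3*E, - 5.61, 0, 0,sqrt (15)/15,exp( - 1),sqrt(3) /3,sqrt(3),  sqrt( 5),sqrt( 5), sqrt( 5),sqrt(6) ] 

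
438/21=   20  +  6/7 =20.86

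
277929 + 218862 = 496791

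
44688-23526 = 21162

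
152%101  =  51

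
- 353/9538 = -353/9538 = - 0.04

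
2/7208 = 1/3604 = 0.00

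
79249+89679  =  168928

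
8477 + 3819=12296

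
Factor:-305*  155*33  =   - 1560075 = -3^1*5^2*11^1*31^1 * 61^1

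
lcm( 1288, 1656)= 11592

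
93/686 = 93/686 =0.14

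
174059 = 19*9161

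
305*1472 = 448960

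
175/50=7/2 = 3.50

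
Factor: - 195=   -  3^1*5^1*13^1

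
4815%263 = 81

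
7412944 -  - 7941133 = 15354077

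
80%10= 0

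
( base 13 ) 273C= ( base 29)6K2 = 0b1010111111100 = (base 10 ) 5628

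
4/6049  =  4/6049 =0.00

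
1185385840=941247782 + 244138058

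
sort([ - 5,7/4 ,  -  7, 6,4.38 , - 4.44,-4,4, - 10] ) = [-10, - 7, - 5,-4.44,-4,  7/4, 4 , 4.38,6]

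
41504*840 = 34863360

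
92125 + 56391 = 148516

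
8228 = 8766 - 538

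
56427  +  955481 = 1011908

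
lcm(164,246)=492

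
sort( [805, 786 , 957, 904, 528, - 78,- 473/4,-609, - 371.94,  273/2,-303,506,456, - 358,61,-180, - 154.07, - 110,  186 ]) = [ - 609, - 371.94, - 358,- 303 , - 180, - 154.07,-473/4, - 110, - 78,61,273/2,186, 456,  506,528, 786, 805,  904, 957 ] 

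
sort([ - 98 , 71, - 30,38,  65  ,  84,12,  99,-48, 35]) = [-98,-48, - 30,12, 35, 38, 65,71, 84, 99]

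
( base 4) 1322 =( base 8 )172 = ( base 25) 4m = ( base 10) 122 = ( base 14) 8A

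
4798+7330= 12128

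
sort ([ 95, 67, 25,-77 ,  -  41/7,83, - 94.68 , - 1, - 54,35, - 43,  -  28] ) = [ - 94.68, - 77, - 54, - 43 , - 28,-41/7, - 1,  25,35 , 67 , 83,95]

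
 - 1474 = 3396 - 4870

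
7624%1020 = 484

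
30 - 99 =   -  69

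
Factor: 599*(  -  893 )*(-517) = 11^1*19^1*47^2* 599^1 = 276546919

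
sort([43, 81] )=[43 , 81 ] 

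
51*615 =31365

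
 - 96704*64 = -6189056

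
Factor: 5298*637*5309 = 17916951234 = 2^1* 3^1  *  7^2 *13^1*883^1*5309^1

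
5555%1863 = 1829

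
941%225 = 41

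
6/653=6/653= 0.01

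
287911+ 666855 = 954766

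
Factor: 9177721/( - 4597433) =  - 7^1*1499^ (-1 ) *3067^( - 1)*1311103^1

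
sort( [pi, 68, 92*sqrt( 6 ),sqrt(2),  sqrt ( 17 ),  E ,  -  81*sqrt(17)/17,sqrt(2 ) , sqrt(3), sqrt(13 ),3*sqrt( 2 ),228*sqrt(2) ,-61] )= [ - 61, - 81*sqrt(17 )/17 , sqrt(2),sqrt( 2) , sqrt( 3),E,pi, sqrt(13 ),sqrt ( 17 ), 3*sqrt(2 ),68,92 * sqrt( 6), 228* sqrt ( 2 )]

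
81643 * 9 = 734787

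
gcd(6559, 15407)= 7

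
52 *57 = 2964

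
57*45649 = 2601993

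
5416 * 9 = 48744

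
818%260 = 38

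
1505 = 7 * 215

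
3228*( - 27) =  - 87156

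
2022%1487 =535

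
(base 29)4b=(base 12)a7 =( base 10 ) 127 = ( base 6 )331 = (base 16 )7f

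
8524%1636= 344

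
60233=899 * 67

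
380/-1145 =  - 1 + 153/229 = - 0.33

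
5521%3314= 2207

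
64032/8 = 8004 = 8004.00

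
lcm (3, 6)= 6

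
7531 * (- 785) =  - 5911835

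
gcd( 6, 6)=6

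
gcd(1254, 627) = 627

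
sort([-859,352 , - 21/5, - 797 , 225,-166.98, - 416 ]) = [ - 859, - 797,-416 ,-166.98, - 21/5,225,352] 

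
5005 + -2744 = 2261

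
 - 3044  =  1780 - 4824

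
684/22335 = 228/7445= 0.03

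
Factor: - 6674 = - 2^1*47^1*71^1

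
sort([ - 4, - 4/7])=[ - 4, - 4/7]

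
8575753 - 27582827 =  -19007074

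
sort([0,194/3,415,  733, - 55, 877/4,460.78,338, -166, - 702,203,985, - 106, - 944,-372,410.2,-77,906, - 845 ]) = [  -  944,-845, - 702 , - 372, - 166, - 106, - 77, - 55, 0, 194/3,203,877/4 , 338,410.2,415,460.78, 733, 906, 985 ]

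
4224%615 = 534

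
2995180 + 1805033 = 4800213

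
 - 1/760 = -1/760  =  - 0.00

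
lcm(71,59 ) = 4189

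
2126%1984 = 142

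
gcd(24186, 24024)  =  6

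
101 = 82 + 19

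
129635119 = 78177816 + 51457303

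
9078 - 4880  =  4198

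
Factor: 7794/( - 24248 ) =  - 9/28=- 2^ (-2)*3^2*7^(-1 ) 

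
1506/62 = 753/31 = 24.29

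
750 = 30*25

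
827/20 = 41  +  7/20 = 41.35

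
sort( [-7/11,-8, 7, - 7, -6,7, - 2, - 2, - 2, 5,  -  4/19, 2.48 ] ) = [ - 8,  -  7,  -  6, - 2, - 2, - 2, - 7/11, - 4/19, 2.48, 5,7, 7 ] 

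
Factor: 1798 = 2^1*29^1*31^1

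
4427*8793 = 38926611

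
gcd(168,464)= 8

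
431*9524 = 4104844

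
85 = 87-2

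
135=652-517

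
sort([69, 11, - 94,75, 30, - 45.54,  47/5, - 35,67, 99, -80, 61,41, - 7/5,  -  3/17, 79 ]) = [ - 94, -80, - 45.54, - 35, - 7/5, - 3/17,47/5,11, 30,41 , 61,67, 69, 75, 79, 99] 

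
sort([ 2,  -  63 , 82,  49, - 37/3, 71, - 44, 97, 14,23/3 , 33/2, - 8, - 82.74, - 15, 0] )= [ - 82.74,  -  63, - 44,  -  15 , - 37/3, - 8, 0,2,  23/3,  14, 33/2,  49, 71,82,97 ]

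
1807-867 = 940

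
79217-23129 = 56088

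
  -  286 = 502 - 788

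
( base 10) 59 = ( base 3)2012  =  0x3B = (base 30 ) 1t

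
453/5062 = 453/5062 = 0.09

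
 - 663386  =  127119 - 790505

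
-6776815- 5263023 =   -  12039838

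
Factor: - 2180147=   -  23^1*94789^1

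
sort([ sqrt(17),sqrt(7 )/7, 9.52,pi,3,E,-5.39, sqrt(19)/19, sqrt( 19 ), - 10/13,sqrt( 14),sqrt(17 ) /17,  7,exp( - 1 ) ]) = [ - 5.39, - 10/13,sqrt( 19 ) /19, sqrt(17) /17,  exp(- 1),sqrt( 7)/7,E, 3, pi, sqrt( 14 ),sqrt( 17 ), sqrt(19 ), 7 , 9.52 ] 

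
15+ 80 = 95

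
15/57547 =15/57547 =0.00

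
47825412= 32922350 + 14903062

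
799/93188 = 799/93188=0.01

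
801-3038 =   -  2237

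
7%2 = 1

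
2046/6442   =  1023/3221 = 0.32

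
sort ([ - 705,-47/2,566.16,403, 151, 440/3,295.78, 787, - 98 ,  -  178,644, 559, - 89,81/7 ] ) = [-705, - 178, - 98, - 89, - 47/2,81/7,440/3,  151,295.78, 403,559,566.16,644,787]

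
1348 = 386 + 962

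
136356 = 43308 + 93048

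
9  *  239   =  2151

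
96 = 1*96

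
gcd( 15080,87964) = 4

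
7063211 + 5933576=12996787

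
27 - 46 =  - 19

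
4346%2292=2054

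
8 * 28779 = 230232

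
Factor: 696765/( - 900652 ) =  - 2^( - 2)*3^1  *  5^1 * 46451^1*225163^( - 1)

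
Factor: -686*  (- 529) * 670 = 243138980  =  2^2*5^1*7^3 * 23^2*67^1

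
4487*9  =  40383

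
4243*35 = 148505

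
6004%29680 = 6004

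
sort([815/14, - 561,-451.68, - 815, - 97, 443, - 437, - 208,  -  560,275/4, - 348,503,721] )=[ - 815, - 561, - 560, - 451.68, - 437 , - 348, - 208, - 97,  815/14,275/4,  443,503,721 ]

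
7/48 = 7/48 = 0.15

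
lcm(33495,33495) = 33495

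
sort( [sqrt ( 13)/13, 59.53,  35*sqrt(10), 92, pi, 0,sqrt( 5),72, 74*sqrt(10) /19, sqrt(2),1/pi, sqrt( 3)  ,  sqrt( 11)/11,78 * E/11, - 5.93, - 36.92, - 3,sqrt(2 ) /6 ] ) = [ - 36.92, - 5.93, - 3 , 0, sqrt( 2)/6 , sqrt( 13) /13 , sqrt( 11)/11, 1/pi, sqrt(2), sqrt(3), sqrt(5 ), pi,74 *sqrt( 10) /19, 78 * E/11,59.53,72,92, 35 * sqrt(10) ] 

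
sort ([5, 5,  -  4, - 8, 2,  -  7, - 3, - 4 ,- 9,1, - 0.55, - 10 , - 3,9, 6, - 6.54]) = [-10 , - 9, - 8, - 7,-6.54, - 4, - 4, - 3, - 3, -0.55,1,2,5,5,6, 9] 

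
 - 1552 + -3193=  - 4745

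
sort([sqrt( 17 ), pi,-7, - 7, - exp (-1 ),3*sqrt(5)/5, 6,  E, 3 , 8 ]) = [  -  7, - 7, - exp ( - 1 ) , 3*sqrt(5)/5,E,3,pi,sqrt (17), 6, 8] 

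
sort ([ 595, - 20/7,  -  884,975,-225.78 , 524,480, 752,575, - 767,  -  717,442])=[ - 884,-767 , - 717 , - 225.78 ,  -  20/7 , 442 , 480,524,575, 595,  752  ,  975]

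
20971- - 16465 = 37436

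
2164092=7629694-5465602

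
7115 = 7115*1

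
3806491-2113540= 1692951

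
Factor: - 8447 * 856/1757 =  - 7230632/1757 =- 2^3 * 7^(-1 )*107^1 *251^ (  -  1 )*8447^1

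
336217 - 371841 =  - 35624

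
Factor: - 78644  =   - 2^2 *19661^1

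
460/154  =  2 + 76/77 = 2.99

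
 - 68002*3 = -204006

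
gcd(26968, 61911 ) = 1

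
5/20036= 5/20036 = 0.00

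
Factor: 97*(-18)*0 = 0^1 = 0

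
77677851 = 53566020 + 24111831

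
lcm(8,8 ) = 8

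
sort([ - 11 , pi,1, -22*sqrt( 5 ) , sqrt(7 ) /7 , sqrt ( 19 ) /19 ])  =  [ - 22*sqrt(5), -11,  sqrt( 19 ) /19,  sqrt(7) /7,1,  pi]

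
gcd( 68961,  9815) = 1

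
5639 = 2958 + 2681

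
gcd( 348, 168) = 12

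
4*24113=96452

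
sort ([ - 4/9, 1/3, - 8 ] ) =[ - 8 , - 4/9, 1/3]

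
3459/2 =1729 + 1/2 = 1729.50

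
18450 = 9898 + 8552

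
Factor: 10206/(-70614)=- 567/3923 = -3^4*7^1*3923^( - 1 ) 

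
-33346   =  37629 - 70975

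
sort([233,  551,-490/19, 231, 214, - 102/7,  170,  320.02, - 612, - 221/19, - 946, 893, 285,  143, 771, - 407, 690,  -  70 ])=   [ - 946,-612,-407,-70 , - 490/19, - 102/7, - 221/19,  143, 170, 214, 231, 233, 285, 320.02,551, 690, 771,893] 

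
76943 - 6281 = 70662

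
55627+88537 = 144164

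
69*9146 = 631074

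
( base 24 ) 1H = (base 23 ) 1I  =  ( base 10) 41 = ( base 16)29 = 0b101001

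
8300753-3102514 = 5198239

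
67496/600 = 112 + 37/75 = 112.49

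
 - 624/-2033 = 624/2033 = 0.31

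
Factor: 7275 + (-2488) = 4787^1 = 4787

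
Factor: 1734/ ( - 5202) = -1/3= - 3^( - 1 ) 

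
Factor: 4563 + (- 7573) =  - 3010=   - 2^1 * 5^1*7^1*43^1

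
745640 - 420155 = 325485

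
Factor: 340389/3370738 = 2^(  -  1)*3^3*61^( - 1)* 1801^1  *3947^( - 1) = 48627/481534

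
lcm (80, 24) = 240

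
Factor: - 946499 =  - 79^1*11981^1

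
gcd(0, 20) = 20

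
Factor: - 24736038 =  - 2^1*3^1*41^1*193^1*521^1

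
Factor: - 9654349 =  - 9654349^1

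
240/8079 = 80/2693 = 0.03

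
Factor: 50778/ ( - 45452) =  - 25389/22726 = - 2^ ( - 1)*3^2 * 7^1*11^( - 1)*13^1*31^1*1033^( - 1) 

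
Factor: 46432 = 2^5*1451^1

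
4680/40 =117 = 117.00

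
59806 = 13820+45986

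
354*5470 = 1936380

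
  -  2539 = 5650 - 8189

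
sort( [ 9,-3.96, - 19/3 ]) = [ - 19/3,-3.96 , 9] 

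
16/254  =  8/127 = 0.06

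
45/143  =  45/143 = 0.31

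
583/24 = 583/24   =  24.29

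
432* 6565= 2836080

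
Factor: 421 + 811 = 1232 = 2^4*7^1*11^1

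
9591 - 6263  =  3328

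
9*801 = 7209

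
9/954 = 1/106 =0.01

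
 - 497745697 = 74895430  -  572641127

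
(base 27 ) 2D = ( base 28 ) 2B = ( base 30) 27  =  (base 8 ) 103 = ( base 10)67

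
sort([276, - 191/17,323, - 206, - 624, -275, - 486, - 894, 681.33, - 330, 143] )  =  [ - 894, - 624, - 486, - 330, - 275, - 206,  -  191/17, 143 , 276, 323,  681.33] 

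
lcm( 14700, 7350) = 14700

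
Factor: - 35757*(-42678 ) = 1526037246 = 2^1*3^4*29^1*137^1*2371^1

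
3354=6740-3386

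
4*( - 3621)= - 14484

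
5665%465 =85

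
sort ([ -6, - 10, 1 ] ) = [ - 10, - 6, 1]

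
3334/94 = 35 + 22/47 = 35.47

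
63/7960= 63/7960 = 0.01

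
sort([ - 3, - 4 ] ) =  [ - 4, - 3]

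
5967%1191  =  12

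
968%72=32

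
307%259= 48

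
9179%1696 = 699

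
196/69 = 196/69 = 2.84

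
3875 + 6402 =10277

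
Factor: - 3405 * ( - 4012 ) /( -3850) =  - 1366086/385 = -2^1 * 3^1*5^( - 1 )*7^( -1 )*11^( - 1 )*17^1*59^1 * 227^1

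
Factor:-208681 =  -  11^1 * 61^1*311^1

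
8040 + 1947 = 9987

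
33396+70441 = 103837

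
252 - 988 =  - 736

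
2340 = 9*260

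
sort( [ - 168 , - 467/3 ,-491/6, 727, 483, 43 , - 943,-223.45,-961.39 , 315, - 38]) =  [- 961.39, - 943,-223.45,-168, -467/3, - 491/6,-38,  43, 315 , 483,727]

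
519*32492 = 16863348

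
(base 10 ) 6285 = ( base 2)1100010001101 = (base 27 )8GL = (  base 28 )80D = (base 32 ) 64d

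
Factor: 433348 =2^2*131^1*827^1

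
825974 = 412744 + 413230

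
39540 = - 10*(  -  3954) 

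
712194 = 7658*93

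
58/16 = 3 +5/8 = 3.62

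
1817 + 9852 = 11669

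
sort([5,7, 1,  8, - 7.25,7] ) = [ - 7.25,1,5,7, 7, 8 ]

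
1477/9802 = 1477/9802 = 0.15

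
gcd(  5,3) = 1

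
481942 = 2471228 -1989286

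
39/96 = 13/32 = 0.41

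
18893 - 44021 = - 25128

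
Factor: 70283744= 2^5 *2196367^1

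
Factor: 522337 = 522337^1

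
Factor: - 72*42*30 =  - 90720=- 2^5 * 3^4*5^1*7^1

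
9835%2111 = 1391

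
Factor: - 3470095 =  - 5^1 *694019^1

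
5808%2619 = 570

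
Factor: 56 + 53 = 109^1 = 109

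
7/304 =7/304 = 0.02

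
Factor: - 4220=-2^2*5^1*211^1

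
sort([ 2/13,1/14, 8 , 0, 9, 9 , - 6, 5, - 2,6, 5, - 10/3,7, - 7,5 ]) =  [-7 , - 6, - 10/3, - 2,0, 1/14, 2/13,  5, 5,  5,  6, 7, 8, 9,9 ]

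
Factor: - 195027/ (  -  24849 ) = 259/33 = 3^(-1)*7^1*11^(  -  1 ) * 37^1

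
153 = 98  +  55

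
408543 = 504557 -96014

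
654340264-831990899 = -177650635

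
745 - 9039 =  - 8294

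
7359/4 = 1839 + 3/4  =  1839.75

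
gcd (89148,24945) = 3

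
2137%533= 5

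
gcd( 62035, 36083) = 1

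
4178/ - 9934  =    -  2089/4967= -  0.42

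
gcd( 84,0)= 84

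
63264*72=4555008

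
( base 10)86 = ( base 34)2i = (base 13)68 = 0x56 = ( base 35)2g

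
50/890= 5/89   =  0.06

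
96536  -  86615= 9921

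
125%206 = 125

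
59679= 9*6631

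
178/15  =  11 + 13/15  =  11.87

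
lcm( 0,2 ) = 0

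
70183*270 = 18949410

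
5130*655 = 3360150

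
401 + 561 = 962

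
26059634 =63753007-37693373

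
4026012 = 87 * 46276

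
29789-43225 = -13436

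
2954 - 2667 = 287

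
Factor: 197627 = 229^1*863^1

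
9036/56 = 2259/14 = 161.36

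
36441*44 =1603404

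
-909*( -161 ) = 146349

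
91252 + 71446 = 162698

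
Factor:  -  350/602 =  - 5^2*43^(-1) = - 25/43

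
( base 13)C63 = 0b100000111101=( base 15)959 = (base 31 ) 261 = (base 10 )2109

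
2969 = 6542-3573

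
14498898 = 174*83327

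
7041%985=146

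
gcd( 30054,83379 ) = 3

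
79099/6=13183+ 1/6 = 13183.17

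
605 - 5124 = -4519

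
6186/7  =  6186/7=883.71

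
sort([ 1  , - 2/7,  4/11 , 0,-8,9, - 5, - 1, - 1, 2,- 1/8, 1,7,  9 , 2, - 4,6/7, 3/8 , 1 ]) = [ - 8, -5 ,- 4, - 1 , - 1, -2/7 ,-1/8, 0,4/11, 3/8  ,  6/7  ,  1, 1,  1,2,2,7,  9, 9]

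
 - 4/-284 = 1/71= 0.01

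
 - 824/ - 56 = 103/7 = 14.71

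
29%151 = 29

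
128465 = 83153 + 45312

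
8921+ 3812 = 12733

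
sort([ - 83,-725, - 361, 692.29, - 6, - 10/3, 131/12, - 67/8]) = [ - 725 ,-361,-83, - 67/8, - 6, - 10/3, 131/12, 692.29]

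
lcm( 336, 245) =11760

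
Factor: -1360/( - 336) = 3^( - 1)*5^1*7^ ( - 1)*17^1 = 85/21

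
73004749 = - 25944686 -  - 98949435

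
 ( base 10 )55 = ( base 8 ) 67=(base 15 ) 3A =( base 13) 43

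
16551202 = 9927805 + 6623397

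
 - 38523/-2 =38523/2  =  19261.50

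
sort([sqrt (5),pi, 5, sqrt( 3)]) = [sqrt (3),sqrt(5) , pi,5]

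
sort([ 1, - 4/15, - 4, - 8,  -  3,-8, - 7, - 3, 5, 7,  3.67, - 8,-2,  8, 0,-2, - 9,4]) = [  -  9, - 8,- 8, - 8,- 7, - 4, - 3, - 3,- 2, - 2, - 4/15 , 0,1,3.67, 4 , 5, 7, 8 ]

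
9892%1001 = 883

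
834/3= 278   =  278.00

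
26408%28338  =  26408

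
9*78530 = 706770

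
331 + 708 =1039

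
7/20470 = 7/20470 = 0.00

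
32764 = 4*8191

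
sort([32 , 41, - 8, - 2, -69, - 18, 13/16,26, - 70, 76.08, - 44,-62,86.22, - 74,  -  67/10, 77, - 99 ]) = [ - 99, - 74,- 70, - 69, - 62,  -  44, - 18, - 8, - 67/10, - 2, 13/16,26,32, 41,76.08 , 77,  86.22 ] 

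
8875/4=2218 + 3/4=2218.75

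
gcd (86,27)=1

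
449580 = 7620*59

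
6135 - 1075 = 5060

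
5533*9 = 49797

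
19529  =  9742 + 9787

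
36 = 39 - 3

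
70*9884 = 691880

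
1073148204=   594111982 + 479036222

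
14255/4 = 14255/4 =3563.75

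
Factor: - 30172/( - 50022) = 38/63 = 2^1*3^( - 2)* 7^( - 1 ) *19^1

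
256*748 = 191488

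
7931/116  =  7931/116 = 68.37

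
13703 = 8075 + 5628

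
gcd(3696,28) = 28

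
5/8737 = 5/8737 = 0.00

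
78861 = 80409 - 1548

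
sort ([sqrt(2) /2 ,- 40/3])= [-40/3,sqrt(2)/2]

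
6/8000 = 3/4000 = 0.00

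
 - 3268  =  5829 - 9097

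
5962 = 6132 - 170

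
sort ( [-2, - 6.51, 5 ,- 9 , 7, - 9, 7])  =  [ - 9, - 9, - 6.51, - 2,5, 7  ,  7] 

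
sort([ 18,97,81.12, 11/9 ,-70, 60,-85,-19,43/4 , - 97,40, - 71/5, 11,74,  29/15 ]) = [ - 97 , - 85, - 70, - 19,-71/5,11/9,29/15,  43/4,11,18,40, 60,74,81.12,97]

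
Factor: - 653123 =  - 17^1*103^1*373^1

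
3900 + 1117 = 5017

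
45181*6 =271086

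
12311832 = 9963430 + 2348402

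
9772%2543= 2143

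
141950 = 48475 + 93475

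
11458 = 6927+4531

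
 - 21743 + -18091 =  - 39834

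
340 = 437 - 97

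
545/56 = 9 + 41/56=9.73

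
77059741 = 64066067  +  12993674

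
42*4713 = 197946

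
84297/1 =84297= 84297.00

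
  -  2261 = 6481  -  8742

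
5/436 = 5/436  =  0.01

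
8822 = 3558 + 5264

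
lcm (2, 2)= 2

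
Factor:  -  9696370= - 2^1 * 5^1*969637^1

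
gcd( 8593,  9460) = 1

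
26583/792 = 8861/264=33.56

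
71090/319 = 222 + 272/319= 222.85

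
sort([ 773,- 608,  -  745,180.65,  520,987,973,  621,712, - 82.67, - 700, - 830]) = [ - 830, - 745, - 700, - 608, - 82.67,180.65 , 520,621,712,773,973 , 987] 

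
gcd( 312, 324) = 12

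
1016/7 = 1016/7  =  145.14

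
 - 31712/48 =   -  661+1/3 = - 660.67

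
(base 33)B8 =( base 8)563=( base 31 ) BU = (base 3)111202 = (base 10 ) 371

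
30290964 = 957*31652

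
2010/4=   502 +1/2  =  502.50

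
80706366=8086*9981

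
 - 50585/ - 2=25292 + 1/2 = 25292.50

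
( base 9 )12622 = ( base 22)HDB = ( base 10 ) 8525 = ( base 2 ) 10000101001101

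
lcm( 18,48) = 144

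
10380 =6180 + 4200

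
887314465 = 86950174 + 800364291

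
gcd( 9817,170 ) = 1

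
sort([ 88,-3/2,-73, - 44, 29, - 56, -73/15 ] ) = [ - 73, - 56,  -  44,-73/15, -3/2, 29, 88 ] 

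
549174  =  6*91529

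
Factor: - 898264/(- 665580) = 224566/166395 = 2^1*3^( - 1) * 5^(-1)*47^1*2389^1*11093^( - 1)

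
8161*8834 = 72094274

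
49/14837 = 49/14837 = 0.00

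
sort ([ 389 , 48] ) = [ 48,389] 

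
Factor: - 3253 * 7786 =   -  25327858= - 2^1*17^1*229^1*3253^1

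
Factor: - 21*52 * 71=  - 77532 = - 2^2*3^1*7^1*13^1 *71^1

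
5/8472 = 5/8472 =0.00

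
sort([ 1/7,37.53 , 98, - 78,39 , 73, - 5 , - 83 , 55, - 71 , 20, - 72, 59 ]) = [ - 83,  -  78, - 72, - 71,-5 , 1/7, 20,37.53,39, 55, 59,  73,98] 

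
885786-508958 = 376828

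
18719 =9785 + 8934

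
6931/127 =54 + 73/127 = 54.57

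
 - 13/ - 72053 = 13/72053 = 0.00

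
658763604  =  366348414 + 292415190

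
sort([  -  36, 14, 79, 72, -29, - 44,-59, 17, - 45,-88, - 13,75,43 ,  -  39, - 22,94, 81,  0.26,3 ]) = [ - 88,-59, - 45, - 44, - 39,-36, - 29,  -  22, - 13 , 0.26, 3,14,  17, 43, 72,75,79, 81,94]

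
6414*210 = 1346940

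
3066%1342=382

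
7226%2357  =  155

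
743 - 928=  - 185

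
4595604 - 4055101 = 540503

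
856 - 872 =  - 16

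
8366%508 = 238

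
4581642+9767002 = 14348644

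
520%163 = 31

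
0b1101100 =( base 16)6c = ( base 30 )3I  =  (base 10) 108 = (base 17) 66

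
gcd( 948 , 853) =1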